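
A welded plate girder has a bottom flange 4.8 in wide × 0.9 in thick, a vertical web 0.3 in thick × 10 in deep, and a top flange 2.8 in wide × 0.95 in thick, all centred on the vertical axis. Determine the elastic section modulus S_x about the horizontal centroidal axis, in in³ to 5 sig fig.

S_x ≈ 32.915 in³

Decompose the section into non-overlapping parts with the origin at the bottom-left of its bounding rectangle.
Bottom plate: 4.8 × 0.9, A = 4.32 in², y = 0.45 in, Ī = 0.2916 in⁴.
Web plate: 0.3 × 10, A = 3 in², y = 5.9 in, Ī = 25 in⁴.
Top plate: 2.8 × 0.95, A = 2.66 in², y = 11.375 in, Ī = 0.2000542 in⁴.
Centroid: ȳ = ΣA·y / ΣA = 5.00015 in.
Transfer each piece to the horizontal centroidal axis using Ī + A·d² with d = y − 5.00015:
  bottom plate: d = -4.55015 in → contributes +89.73231 in⁴
  web plate: d = 0.8998497 in → contributes +27.42919 in⁴
  top plate: d = 6.37485 in → contributes +108.299 in⁴
Total I = 225.4605 in⁴.
Extreme fibre distance c = 6.84985 in; S = I/c = 32.91467 in³.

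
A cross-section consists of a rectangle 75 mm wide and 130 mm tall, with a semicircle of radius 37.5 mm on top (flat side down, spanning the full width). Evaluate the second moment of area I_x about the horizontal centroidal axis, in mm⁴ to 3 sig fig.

Break the section into simple shapes (no overlaps), measuring from the bottom-left corner of the bounding box.
Rectangular body: 75 × 130, A = 9 750 mm², y = 65 mm, Ī = 13 731 250 mm⁴.
Semicircular cap: semicircle r = 37.5, A = 2208.9 mm², y = 145.92 mm, Ī = 217 049 mm⁴.
Centroid: ȳ = ΣA·y / ΣA = 79.946 mm.
Transfer each piece to the horizontal centroidal axis using Ī + A·d² with d = y − 79.946:
  rectangular body: d = -14.946 mm → contributes +15 909 201 mm⁴
  semicircular cap: d = 65.97 mm → contributes +9 830 298 mm⁴
Total I = 25 739 499 mm⁴.

I_x ≈ 2.57 × 10⁷ mm⁴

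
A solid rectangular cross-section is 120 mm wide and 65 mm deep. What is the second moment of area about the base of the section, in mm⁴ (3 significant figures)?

The section: 120 × 65, A = 7 800 mm², y = 32.5 mm, Ī = 2 746 250 mm⁴.
Transfer it to the base of the section using Ī + A·d² with d = y − 0:
  the section: d = 32.5 mm → contributes +10 985 000 mm⁴
Total I = 10 985 000 mm⁴.

I_base ≈ 1.10 × 10⁷ mm⁴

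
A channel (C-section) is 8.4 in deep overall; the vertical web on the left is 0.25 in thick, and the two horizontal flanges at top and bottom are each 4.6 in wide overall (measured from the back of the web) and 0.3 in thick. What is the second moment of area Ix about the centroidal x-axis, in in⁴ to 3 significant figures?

Decompose the section into non-overlapping parts with the origin at the bottom-left of its bounding rectangle.
Web: 0.25 × 8.4, A = 2.1 in², y = 4.2 in, Ī = 12.348 in⁴.
Top flange (beyond web): 4.35 × 0.3, A = 1.305 in², y = 8.25 in, Ī = 0.0097875 in⁴.
Bottom flange (beyond web): 4.35 × 0.3, A = 1.305 in², y = 0.15 in, Ī = 0.0097875 in⁴.
By symmetry the centroid is at mid-height, ȳ = 4.2 in.
Transfer each piece to the centroidal x-axis using Ī + A·d² with d = y − 4.2:
  web: d = 0 in → contributes +12.348 in⁴
  top flange (beyond web): d = 4.05 in → contributes +21.415 in⁴
  bottom flange (beyond web): d = -4.05 in → contributes +21.415 in⁴
Total I = 55.178 in⁴.

Ix ≈ 55.2 in⁴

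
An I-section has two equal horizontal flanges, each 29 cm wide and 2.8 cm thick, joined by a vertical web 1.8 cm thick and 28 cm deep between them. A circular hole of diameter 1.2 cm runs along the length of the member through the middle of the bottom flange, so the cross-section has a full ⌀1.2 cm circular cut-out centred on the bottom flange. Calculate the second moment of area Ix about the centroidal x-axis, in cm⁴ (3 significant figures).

Break the section into simple shapes (no overlaps), measuring from the bottom-left corner of the bounding box.
Bottom flange: 29 × 2.8, A = 81.2 cm², y = 1.4 cm, Ī = 53.051 cm⁴.
Web: 1.8 × 28, A = 50.4 cm², y = 16.8 cm, Ī = 3292.8 cm⁴.
Top flange: 29 × 2.8, A = 81.2 cm², y = 32.2 cm, Ī = 53.051 cm⁴.
Hole (subtracted): ⌀1.2, A = 1.131 cm², y = 1.4 cm, Ī = 0.10179 cm⁴.
Centroid: ȳ = ΣA·y / ΣA = 16.882 cm.
Transfer each piece to the centroidal x-axis using Ī + A·d² with d = y − 16.882:
  bottom flange: d = -15.482 cm → contributes +19 517 cm⁴
  web: d = -0.082284 cm → contributes +3293.1 cm⁴
  top flange: d = 15.318 cm → contributes +19 105 cm⁴
  hole: d = -15.482 cm → contributes −271.2 cm⁴
Total I = 41 644 cm⁴.

Ix ≈ 4.16 × 10⁴ cm⁴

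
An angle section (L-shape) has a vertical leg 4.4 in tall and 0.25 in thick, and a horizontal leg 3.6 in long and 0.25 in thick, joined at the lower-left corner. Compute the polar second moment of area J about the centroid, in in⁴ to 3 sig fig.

J ≈ 6.16 in⁴

Decompose the section into non-overlapping parts with the origin at the bottom-left of its bounding rectangle.
Vertical leg: 0.25 × 4.4, A = 1.1 in², y = 2.2 in, Ī = 1.7747 in⁴.
Horizontal leg (remainder): 3.35 × 0.25, A = 0.8375 in², y = 0.125 in, Ī = 0.004362 in⁴.
Centroid: ȳ = ΣA·y / ΣA = 1.3031 in.
Transfer each piece to the centroidal x-axis using Ī + A·d² with d = y − 1.3031:
  vertical leg: d = 0.89694 in → contributes +2.6596 in⁴
  horizontal leg (remainder): d = -1.1781 in → contributes +1.1667 in⁴
Total I = 3.8263 in⁴.
For the y-axis: x̄ = 0.90306 in.
Repeating about the centroidal y-axis gives I_y = 2.3295 in⁴.
Polar second moment: J = I_x + I_y = 6.1558 in⁴.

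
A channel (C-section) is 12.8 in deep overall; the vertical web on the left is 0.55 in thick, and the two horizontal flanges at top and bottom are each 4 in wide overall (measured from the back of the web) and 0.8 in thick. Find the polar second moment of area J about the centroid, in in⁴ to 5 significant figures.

Break the section into simple shapes (no overlaps), measuring from the bottom-left corner of the bounding box.
Web: 0.55 × 12.8, A = 7.04 in², y = 6.4 in, Ī = 96.11947 in⁴.
Top flange (beyond web): 3.45 × 0.8, A = 2.76 in², y = 12.4 in, Ī = 0.1472 in⁴.
Bottom flange (beyond web): 3.45 × 0.8, A = 2.76 in², y = 0.4 in, Ī = 0.1472 in⁴.
By symmetry the centroid is at mid-height, ȳ = 6.4 in.
Transfer each piece to the centroidal x-axis using Ī + A·d² with d = y − 6.4:
  web: d = 0 in → contributes +96.11947 in⁴
  top flange (beyond web): d = 6 in → contributes +99.5072 in⁴
  bottom flange (beyond web): d = -6 in → contributes +99.5072 in⁴
Total I = 295.1339 in⁴.
For the y-axis: x̄ = 1.153981 in.
Repeating about the centroidal y-axis gives I_y = 18.02867 in⁴.
Polar second moment: J = I_x + I_y = 313.1625 in⁴.

J ≈ 313.16 in⁴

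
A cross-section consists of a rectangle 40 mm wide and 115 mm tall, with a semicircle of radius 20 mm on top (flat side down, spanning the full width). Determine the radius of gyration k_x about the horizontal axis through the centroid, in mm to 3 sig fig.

Split into non-overlapping primitives; take the origin at the lower-left of the bounding box.
Rectangular body: 40 × 115, A = 4 600 mm², y = 57.5 mm, Ī = 5 069 583 mm⁴.
Semicircular cap: semicircle r = 20, A = 628.32 mm², y = 123.49 mm, Ī = 17 561 mm⁴.
Centroid: ȳ = ΣA·y / ΣA = 65.43 mm.
Transfer each piece to the horizontal axis through the centroid using Ī + A·d² with d = y − 65.43:
  rectangular body: d = -7.9302 mm → contributes +5 358 869 mm⁴
  semicircular cap: d = 58.058 mm → contributes +2 135 458 mm⁴
Total I = 7 494 327 mm⁴.
Radius of gyration: k = √(I/A) = √(7 494 327 / 5228.3) = 37.86 mm.

k_x ≈ 37.9 mm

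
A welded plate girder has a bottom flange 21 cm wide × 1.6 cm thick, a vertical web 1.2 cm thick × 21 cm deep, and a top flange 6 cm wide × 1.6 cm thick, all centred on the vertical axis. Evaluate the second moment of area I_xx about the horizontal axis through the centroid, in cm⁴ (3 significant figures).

I_xx ≈ 5380 cm⁴

Treat the section as a set of non-overlapping primitives; coordinates are from the bounding-box lower-left.
Bottom plate: 21 × 1.6, A = 33.6 cm², y = 0.8 cm, Ī = 7.168 cm⁴.
Web plate: 1.2 × 21, A = 25.2 cm², y = 12.1 cm, Ī = 926.1 cm⁴.
Top plate: 6 × 1.6, A = 9.6 cm², y = 23.4 cm, Ī = 2.048 cm⁴.
Centroid: ȳ = ΣA·y / ΣA = 8.1351 cm.
Transfer each piece to the horizontal axis through the centroid using Ī + A·d² with d = y − 8.1351:
  bottom plate: d = -7.3351 cm → contributes +1 815 cm⁴
  web plate: d = 3.9649 cm → contributes +1322.3 cm⁴
  top plate: d = 15.265 cm → contributes +2 239 cm⁴
Total I = 5376.2 cm⁴.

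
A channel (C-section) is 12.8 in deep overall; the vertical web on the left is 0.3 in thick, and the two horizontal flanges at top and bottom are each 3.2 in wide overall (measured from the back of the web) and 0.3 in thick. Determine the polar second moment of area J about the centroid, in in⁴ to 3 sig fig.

Treat the section as a set of non-overlapping primitives; coordinates are from the bounding-box lower-left.
Web: 0.3 × 12.8, A = 3.84 in², y = 6.4 in, Ī = 52.429 in⁴.
Top flange (beyond web): 2.9 × 0.3, A = 0.87 in², y = 12.65 in, Ī = 0.006525 in⁴.
Bottom flange (beyond web): 2.9 × 0.3, A = 0.87 in², y = 0.15 in, Ī = 0.006525 in⁴.
By symmetry the centroid is at mid-height, ȳ = 6.4 in.
Transfer each piece to the centroidal x-axis using Ī + A·d² with d = y − 6.4:
  web: d = 0 in → contributes +52.429 in⁴
  top flange (beyond web): d = 6.25 in → contributes +33.991 in⁴
  bottom flange (beyond web): d = -6.25 in → contributes +33.991 in⁴
Total I = 120.41 in⁴.
For the y-axis: x̄ = 0.64892 in.
Repeating about the centroidal y-axis gives I_y = 4.3136 in⁴.
Polar second moment: J = I_x + I_y = 124.72 in⁴.

J ≈ 125 in⁴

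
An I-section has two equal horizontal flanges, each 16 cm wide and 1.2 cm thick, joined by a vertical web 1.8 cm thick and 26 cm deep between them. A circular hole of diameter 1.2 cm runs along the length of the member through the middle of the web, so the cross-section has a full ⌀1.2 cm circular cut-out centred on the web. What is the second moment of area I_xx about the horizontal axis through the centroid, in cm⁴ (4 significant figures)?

I_xx ≈ 9743 cm⁴

Decompose the section into non-overlapping parts with the origin at the bottom-left of its bounding rectangle.
Bottom flange: 16 × 1.2, A = 19.2 cm², y = 0.6 cm, Ī = 2.304 cm⁴.
Web: 1.8 × 26, A = 46.8 cm², y = 14.2 cm, Ī = 2636.4 cm⁴.
Top flange: 16 × 1.2, A = 19.2 cm², y = 27.8 cm, Ī = 2.304 cm⁴.
Hole (subtracted): ⌀1.2, A = 1.13097 cm², y = 14.2 cm, Ī = 0.101788 cm⁴.
By symmetry the centroid is at mid-height, ȳ = 14.2 cm.
Transfer each piece to the horizontal axis through the centroid using Ī + A·d² with d = y − 14.2:
  bottom flange: d = -13.6 cm → contributes +3553.54 cm⁴
  web: d = 0 cm → contributes +2636.4 cm⁴
  top flange: d = 13.6 cm → contributes +3553.54 cm⁴
  hole: d = 0 cm → contributes −0.101788 cm⁴
Total I = 9743.37 cm⁴.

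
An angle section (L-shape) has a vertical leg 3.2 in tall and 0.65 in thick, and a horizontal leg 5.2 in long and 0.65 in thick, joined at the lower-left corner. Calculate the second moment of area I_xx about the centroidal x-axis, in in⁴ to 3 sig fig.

Decompose the section into non-overlapping parts with the origin at the bottom-left of its bounding rectangle.
Vertical leg: 0.65 × 3.2, A = 2.08 in², y = 1.6 in, Ī = 1.7749 in⁴.
Horizontal leg (remainder): 4.55 × 0.65, A = 2.9575 in², y = 0.325 in, Ī = 0.10413 in⁴.
Centroid: ȳ = ΣA·y / ΣA = 0.85145 in.
Transfer each piece to the centroidal x-axis using Ī + A·d² with d = y − 0.85145:
  vertical leg: d = 0.74855 in → contributes +2.9404 in⁴
  horizontal leg (remainder): d = -0.52645 in → contributes +0.9238 in⁴
Total I = 3.8642 in⁴.

I_xx ≈ 3.86 in⁴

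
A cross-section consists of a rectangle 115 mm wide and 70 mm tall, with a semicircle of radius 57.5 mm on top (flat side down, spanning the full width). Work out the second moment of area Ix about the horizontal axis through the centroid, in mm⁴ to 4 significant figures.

Split into non-overlapping primitives; take the origin at the lower-left of the bounding box.
Rectangular body: 115 × 70, A = 8 050 mm², y = 35 mm, Ī = 3 287 083 mm⁴.
Semicircular cap: semicircle r = 57.5, A = 5193.45 mm², y = 94.4038 mm, Ī = 1 199 785 mm⁴.
Centroid: ȳ = ΣA·y / ΣA = 58.2953 mm.
Transfer each piece to the horizontal axis through the centroid using Ī + A·d² with d = y − 58.2953:
  rectangular body: d = -23.2953 mm → contributes +7 655 589 mm⁴
  semicircular cap: d = 36.1084 mm → contributes +7 971 103 mm⁴
Total I = 15 626 692 mm⁴.

Ix ≈ 1.563 × 10⁷ mm⁴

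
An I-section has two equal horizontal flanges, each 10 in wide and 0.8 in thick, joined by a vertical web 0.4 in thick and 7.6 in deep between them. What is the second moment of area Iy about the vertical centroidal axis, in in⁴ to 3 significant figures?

Decompose the section into non-overlapping parts with the origin at the bottom-left of its bounding rectangle.
Bottom flange: 10 × 0.8, A = 8 in², x = 5 in, Ī = 66.667 in⁴.
Web: 0.4 × 7.6, A = 3.04 in², x = 5 in, Ī = 0.040533 in⁴.
Top flange: 10 × 0.8, A = 8 in², x = 5 in, Ī = 66.667 in⁴.
By symmetry the centroid is at mid-width, x̄ = 5 in.
All pieces are centred on the vertical centroidal axis, so I = ΣĪ = 133.37 in⁴.

Iy ≈ 133 in⁴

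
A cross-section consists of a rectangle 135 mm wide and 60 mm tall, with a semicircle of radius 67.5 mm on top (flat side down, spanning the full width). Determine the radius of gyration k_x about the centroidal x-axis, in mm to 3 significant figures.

Treat the section as a set of non-overlapping primitives; coordinates are from the bounding-box lower-left.
Rectangular body: 135 × 60, A = 8 100 mm², y = 30 mm, Ī = 2 430 000 mm⁴.
Semicircular cap: semicircle r = 67.5, A = 7156.9 mm², y = 88.648 mm, Ī = 2 278 490 mm⁴.
Centroid: ȳ = ΣA·y / ΣA = 57.511 mm.
Transfer each piece to the centroidal x-axis using Ī + A·d² with d = y − 57.511:
  rectangular body: d = -27.511 mm → contributes +8 560 695 mm⁴
  semicircular cap: d = 31.137 mm → contributes +9 217 018 mm⁴
Total I = 17 777 713 mm⁴.
Radius of gyration: k = √(I/A) = √(17 777 713 / 15 257) = 34.135 mm.

k_x ≈ 34.1 mm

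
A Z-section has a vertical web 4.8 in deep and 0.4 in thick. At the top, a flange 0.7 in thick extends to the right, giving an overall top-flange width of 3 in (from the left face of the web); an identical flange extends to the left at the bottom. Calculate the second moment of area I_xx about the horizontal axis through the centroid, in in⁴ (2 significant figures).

Treat the section as a set of non-overlapping primitives; coordinates are from the bounding-box lower-left.
Web: 0.4 × 4.8, A = 1.92 in², y = 2.4 in, Ī = 3.686 in⁴.
Top flange (beyond web): 2.6 × 0.7, A = 1.82 in², y = 4.45 in, Ī = 0.07432 in⁴.
Bottom flange (beyond web): 2.6 × 0.7, A = 1.82 in², y = 0.35 in, Ī = 0.07432 in⁴.
Centroid: ȳ = ΣA·y / ΣA = 2.4 in.
Transfer each piece to the horizontal axis through the centroid using Ī + A·d² with d = y − 2.4:
  web: d = 0 in → contributes +3.686 in⁴
  top flange (beyond web): d = 2.05 in → contributes +7.723 in⁴
  bottom flange (beyond web): d = -2.05 in → contributes +7.723 in⁴
Total I = 19.13 in⁴.

I_xx ≈ 19 in⁴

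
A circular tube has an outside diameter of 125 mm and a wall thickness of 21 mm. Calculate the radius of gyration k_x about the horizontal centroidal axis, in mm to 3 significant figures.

k_x ≈ 37.5 mm

Decompose the section into non-overlapping parts with the origin at the bottom-left of its bounding rectangle.
Outer circle: ⌀125, A = 12 272 mm², y = 62.5 mm, Ī = 11 984 225 mm⁴.
Bore (subtracted): ⌀83, A = 5410.6 mm², y = 62.5 mm, Ī = 2 329 605 mm⁴.
By symmetry the centroid is at mid-height, ȳ = 62.5 mm.
All pieces are centred on the horizontal centroidal axis, so I = ΣĪ (holes subtracted) = 9 654 620 mm⁴.
Radius of gyration: k = √(I/A) = √(9 654 620 / 6861.2) = 37.512 mm.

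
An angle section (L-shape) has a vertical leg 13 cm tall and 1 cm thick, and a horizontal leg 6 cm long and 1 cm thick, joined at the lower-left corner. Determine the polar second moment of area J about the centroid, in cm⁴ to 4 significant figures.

Decompose the section into non-overlapping parts with the origin at the bottom-left of its bounding rectangle.
Vertical leg: 1 × 13, A = 13 cm², y = 6.5 cm, Ī = 183.083 cm⁴.
Horizontal leg (remainder): 5 × 1, A = 5 cm², y = 0.5 cm, Ī = 0.416667 cm⁴.
Centroid: ȳ = ΣA·y / ΣA = 4.83333 cm.
Transfer each piece to the centroidal x-axis using Ī + A·d² with d = y − 4.83333:
  vertical leg: d = 1.66667 cm → contributes +219.194 cm⁴
  horizontal leg (remainder): d = -4.33333 cm → contributes +94.3056 cm⁴
Total I = 313.5 cm⁴.
For the y-axis: x̄ = 1.33333 cm.
Repeating about the centroidal y-axis gives I_y = 44 cm⁴.
Polar second moment: J = I_x + I_y = 357.5 cm⁴.

J ≈ 357.5 cm⁴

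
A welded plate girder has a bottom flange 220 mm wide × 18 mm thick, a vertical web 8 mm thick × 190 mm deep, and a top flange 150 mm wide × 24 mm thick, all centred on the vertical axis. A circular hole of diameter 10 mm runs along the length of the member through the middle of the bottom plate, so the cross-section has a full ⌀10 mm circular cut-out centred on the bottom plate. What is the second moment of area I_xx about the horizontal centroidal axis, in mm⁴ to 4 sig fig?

I_xx ≈ 8.801 × 10⁷ mm⁴

Treat the section as a set of non-overlapping primitives; coordinates are from the bounding-box lower-left.
Bottom plate: 220 × 18, A = 3 960 mm², y = 9 mm, Ī = 106 920 mm⁴.
Web plate: 8 × 190, A = 1 520 mm², y = 113 mm, Ī = 4 572 667 mm⁴.
Top plate: 150 × 24, A = 3 600 mm², y = 220 mm, Ī = 172 800 mm⁴.
Hole (subtracted): ⌀10, A = 78.5398 mm², y = 9 mm, Ī = 490.874 mm⁴.
Centroid: ȳ = ΣA·y / ΣA = 110.948 mm.
Transfer each piece to the horizontal centroidal axis using Ī + A·d² with d = y − 110.948:
  bottom plate: d = -101.948 mm → contributes +41 264 686 mm⁴
  web plate: d = 2.0521 mm → contributes +4 579 068 mm⁴
  top plate: d = 109.052 mm → contributes +42 985 295 mm⁴
  hole: d = -101.948 mm → contributes −816 785 mm⁴
Total I = 88 012 263 mm⁴.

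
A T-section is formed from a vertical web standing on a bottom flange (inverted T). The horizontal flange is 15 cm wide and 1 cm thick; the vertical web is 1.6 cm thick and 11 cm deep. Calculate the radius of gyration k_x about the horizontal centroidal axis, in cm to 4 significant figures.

k_x ≈ 3.798 cm

Treat the section as a set of non-overlapping primitives; coordinates are from the bounding-box lower-left.
Flange: 15 × 1, A = 15 cm², y = 0.5 cm, Ī = 1.25 cm⁴.
Web: 1.6 × 11, A = 17.6 cm², y = 6.5 cm, Ī = 177.467 cm⁴.
Centroid: ȳ = ΣA·y / ΣA = 3.73926 cm.
Transfer each piece to the horizontal centroidal axis using Ī + A·d² with d = y − 3.73926:
  flange: d = -3.23926 cm → contributes +158.642 cm⁴
  web: d = 2.76074 cm → contributes +311.608 cm⁴
Total I = 470.25 cm⁴.
Radius of gyration: k = √(I/A) = √(470.25 / 32.6) = 3.79801 cm.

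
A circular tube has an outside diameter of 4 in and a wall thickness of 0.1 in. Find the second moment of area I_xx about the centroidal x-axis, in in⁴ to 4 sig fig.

Decompose the section into non-overlapping parts with the origin at the bottom-left of its bounding rectangle.
Outer circle: ⌀4, A = 12.5664 in², y = 2 in, Ī = 12.5664 in⁴.
Bore (subtracted): ⌀3.8, A = 11.3411 in², y = 2 in, Ī = 10.2354 in⁴.
By symmetry the centroid is at mid-height, ȳ = 2 in.
All pieces are centred on the centroidal x-axis, so I = ΣĪ (holes subtracted) = 2.33098 in⁴.

I_xx ≈ 2.331 in⁴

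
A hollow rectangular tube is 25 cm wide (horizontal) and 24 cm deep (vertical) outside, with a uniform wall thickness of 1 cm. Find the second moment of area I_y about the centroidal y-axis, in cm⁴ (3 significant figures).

I_y ≈ 8940 cm⁴

Decompose the section into non-overlapping parts with the origin at the bottom-left of its bounding rectangle.
Outer rectangle: 25 × 24, A = 600 cm², x = 12.5 cm, Ī = 31 250 cm⁴.
Inner void (subtracted): 23 × 22, A = 506 cm², x = 12.5 cm, Ī = 22 306 cm⁴.
By symmetry the centroid is at mid-width, x̄ = 12.5 cm.
All pieces are centred on the centroidal y-axis, so I = ΣĪ (holes subtracted) = 8943.8 cm⁴.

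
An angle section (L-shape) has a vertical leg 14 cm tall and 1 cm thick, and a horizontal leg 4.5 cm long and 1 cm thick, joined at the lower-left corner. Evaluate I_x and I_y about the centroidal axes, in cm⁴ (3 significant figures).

Decompose the section into non-overlapping parts with the origin at the bottom-left of its bounding rectangle.
Vertical leg: 1 × 14, A = 14 cm², y = 7 cm, Ī = 228.67 cm⁴.
Horizontal leg (remainder): 3.5 × 1, A = 3.5 cm², y = 0.5 cm, Ī = 0.29167 cm⁴.
Centroid: ȳ = ΣA·y / ΣA = 5.7 cm.
Transfer each piece to the centroidal x-axis using Ī + A·d² with d = y − 5.7:
  vertical leg: d = 1.3 cm → contributes +252.33 cm⁴
  horizontal leg (remainder): d = -5.2 cm → contributes +94.932 cm⁴
Total I = 347.26 cm⁴.
For the y-axis: x̄ = 0.95 cm.
Repeating about the centroidal y-axis gives I_y = 18.915 cm⁴.

I_x ≈ 347 cm⁴, I_y ≈ 18.9 cm⁴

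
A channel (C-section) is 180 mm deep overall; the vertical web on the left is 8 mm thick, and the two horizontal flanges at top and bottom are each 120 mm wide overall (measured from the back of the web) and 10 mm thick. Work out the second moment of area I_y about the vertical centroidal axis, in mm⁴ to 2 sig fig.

Break the section into simple shapes (no overlaps), measuring from the bottom-left corner of the bounding box.
Web: 8 × 180, A = 1 440 mm², x = 4 mm, Ī = 7 680 mm⁴.
Top flange (beyond web): 112 × 10, A = 1 120 mm², x = 64 mm, Ī = 1 170 773 mm⁴.
Bottom flange (beyond web): 112 × 10, A = 1 120 mm², x = 64 mm, Ī = 1 170 773 mm⁴.
Centroid: x̄ = ΣA·x / ΣA = 40.52 mm.
Transfer each piece to the vertical centroidal axis using Ī + A·d² with d = x − 40.52:
  web: d = -36.52 mm → contributes +1 928 406 mm⁴
  top flange (beyond web): d = 23.48 mm → contributes +1 788 150 mm⁴
  bottom flange (beyond web): d = 23.48 mm → contributes +1 788 150 mm⁴
Total I = 5 504 705 mm⁴.

I_y ≈ 5.5 × 10⁶ mm⁴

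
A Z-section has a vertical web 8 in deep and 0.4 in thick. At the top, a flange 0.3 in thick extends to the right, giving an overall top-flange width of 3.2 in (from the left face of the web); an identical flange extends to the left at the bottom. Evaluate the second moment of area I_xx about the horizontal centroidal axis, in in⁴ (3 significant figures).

Treat the section as a set of non-overlapping primitives; coordinates are from the bounding-box lower-left.
Web: 0.4 × 8, A = 3.2 in², y = 4 in, Ī = 17.067 in⁴.
Top flange (beyond web): 2.8 × 0.3, A = 0.84 in², y = 7.85 in, Ī = 0.0063 in⁴.
Bottom flange (beyond web): 2.8 × 0.3, A = 0.84 in², y = 0.15 in, Ī = 0.0063 in⁴.
Centroid: ȳ = ΣA·y / ΣA = 4 in.
Transfer each piece to the horizontal centroidal axis using Ī + A·d² with d = y − 4:
  web: d = 0 in → contributes +17.067 in⁴
  top flange (beyond web): d = 3.85 in → contributes +12.457 in⁴
  bottom flange (beyond web): d = -3.85 in → contributes +12.457 in⁴
Total I = 41.981 in⁴.

I_xx ≈ 42.0 in⁴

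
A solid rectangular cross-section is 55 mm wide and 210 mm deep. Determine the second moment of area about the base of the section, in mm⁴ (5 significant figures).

I_base ≈ 1.6979 × 10⁸ mm⁴

The section: 55 × 210, A = 11 550 mm², y = 105 mm, Ī = 42 446 250 mm⁴.
Transfer it to the base of the section using Ī + A·d² with d = y − 0:
  the section: d = 105 mm → contributes +169 785 000 mm⁴
Total I = 169 785 000 mm⁴.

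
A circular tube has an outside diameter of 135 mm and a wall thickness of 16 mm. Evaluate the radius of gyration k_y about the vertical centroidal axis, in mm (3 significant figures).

Treat the section as a set of non-overlapping primitives; coordinates are from the bounding-box lower-left.
Outer circle: ⌀135, A = 14 314 mm², x = 67.5 mm, Ī = 16 304 406 mm⁴.
Bore (subtracted): ⌀103, A = 8332.3 mm², x = 67.5 mm, Ī = 5 524 828 mm⁴.
By symmetry the centroid is at mid-width, x̄ = 67.5 mm.
All pieces are centred on the vertical centroidal axis, so I = ΣĪ (holes subtracted) = 10 779 577 mm⁴.
Radius of gyration: k = √(I/A) = √(10 779 577 / 5981.6) = 42.451 mm.

k_y ≈ 42.5 mm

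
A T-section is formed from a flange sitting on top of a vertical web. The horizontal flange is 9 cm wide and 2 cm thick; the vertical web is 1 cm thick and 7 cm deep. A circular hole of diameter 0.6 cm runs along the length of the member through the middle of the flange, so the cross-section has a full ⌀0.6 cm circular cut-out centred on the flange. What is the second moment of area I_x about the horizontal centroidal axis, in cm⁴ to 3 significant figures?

I_x ≈ 136 cm⁴

Treat the section as a set of non-overlapping primitives; coordinates are from the bounding-box lower-left.
Flange: 9 × 2, A = 18 cm², y = 8 cm, Ī = 6 cm⁴.
Web: 1 × 7, A = 7 cm², y = 3.5 cm, Ī = 28.583 cm⁴.
Hole (subtracted): ⌀0.6, A = 0.28274 cm², y = 8 cm, Ī = 0.0063617 cm⁴.
Centroid: ȳ = ΣA·y / ΣA = 6.7256 cm.
Transfer each piece to the horizontal centroidal axis using Ī + A·d² with d = y − 6.7256:
  flange: d = 1.2744 cm → contributes +35.234 cm⁴
  web: d = -3.2256 cm → contributes +101.41 cm⁴
  hole: d = 1.2744 cm → contributes −0.46557 cm⁴
Total I = 136.18 cm⁴.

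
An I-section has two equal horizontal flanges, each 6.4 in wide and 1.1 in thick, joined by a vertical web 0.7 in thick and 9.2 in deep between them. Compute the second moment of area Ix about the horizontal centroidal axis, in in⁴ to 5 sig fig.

Ix ≈ 420.28 in⁴

Decompose the section into non-overlapping parts with the origin at the bottom-left of its bounding rectangle.
Bottom flange: 6.4 × 1.1, A = 7.04 in², y = 0.55 in, Ī = 0.7098667 in⁴.
Web: 0.7 × 9.2, A = 6.44 in², y = 5.7 in, Ī = 45.42347 in⁴.
Top flange: 6.4 × 1.1, A = 7.04 in², y = 10.85 in, Ī = 0.7098667 in⁴.
By symmetry the centroid is at mid-height, ȳ = 5.7 in.
Transfer each piece to the horizontal centroidal axis using Ī + A·d² with d = y − 5.7:
  bottom flange: d = -5.15 in → contributes +187.4283 in⁴
  web: d = 0 in → contributes +45.42347 in⁴
  top flange: d = 5.15 in → contributes +187.4283 in⁴
Total I = 420.28 in⁴.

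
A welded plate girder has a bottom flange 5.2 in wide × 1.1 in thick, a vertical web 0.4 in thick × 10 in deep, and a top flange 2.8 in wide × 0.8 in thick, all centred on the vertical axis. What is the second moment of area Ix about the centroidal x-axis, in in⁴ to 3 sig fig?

Ix ≈ 243 in⁴

Treat the section as a set of non-overlapping primitives; coordinates are from the bounding-box lower-left.
Bottom plate: 5.2 × 1.1, A = 5.72 in², y = 0.55 in, Ī = 0.57677 in⁴.
Web plate: 0.4 × 10, A = 4 in², y = 6.1 in, Ī = 33.333 in⁴.
Top plate: 2.8 × 0.8, A = 2.24 in², y = 11.5 in, Ī = 0.11947 in⁴.
Centroid: ȳ = ΣA·y / ΣA = 4.457 in.
Transfer each piece to the centroidal x-axis using Ī + A·d² with d = y − 4.457:
  bottom plate: d = -3.907 in → contributes +87.892 in⁴
  web plate: d = 1.643 in → contributes +44.131 in⁴
  top plate: d = 7.043 in → contributes +111.23 in⁴
Total I = 243.25 in⁴.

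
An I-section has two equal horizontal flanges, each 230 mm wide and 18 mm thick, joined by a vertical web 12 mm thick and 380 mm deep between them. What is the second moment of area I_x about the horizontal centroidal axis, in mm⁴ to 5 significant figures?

Break the section into simple shapes (no overlaps), measuring from the bottom-left corner of the bounding box.
Bottom flange: 230 × 18, A = 4 140 mm², y = 9 mm, Ī = 111 780 mm⁴.
Web: 12 × 380, A = 4 560 mm², y = 208 mm, Ī = 54 872 000 mm⁴.
Top flange: 230 × 18, A = 4 140 mm², y = 407 mm, Ī = 111 780 mm⁴.
By symmetry the centroid is at mid-height, ȳ = 208 mm.
Transfer each piece to the horizontal centroidal axis using Ī + A·d² with d = y − 208:
  bottom flange: d = -199 mm → contributes +164 059 920 mm⁴
  web: d = 0 mm → contributes +54 872 000 mm⁴
  top flange: d = 199 mm → contributes +164 059 920 mm⁴
Total I = 382 991 840 mm⁴.

I_x ≈ 3.8299 × 10⁸ mm⁴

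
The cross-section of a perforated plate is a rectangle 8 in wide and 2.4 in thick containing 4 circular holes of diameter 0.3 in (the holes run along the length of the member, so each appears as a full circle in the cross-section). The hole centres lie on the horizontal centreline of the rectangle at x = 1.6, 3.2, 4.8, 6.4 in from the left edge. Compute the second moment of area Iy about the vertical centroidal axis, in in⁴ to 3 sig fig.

Break the section into simple shapes (no overlaps), measuring from the bottom-left corner of the bounding box.
Plate: 8 × 2.4, A = 19.2 in², x = 4 in, Ī = 102.4 in⁴.
Hole 1 (subtracted): ⌀0.3, A = 0.070686 in², x = 1.6 in, Ī = 0.00039761 in⁴.
Hole 2 (subtracted): ⌀0.3, A = 0.070686 in², x = 3.2 in, Ī = 0.00039761 in⁴.
Hole 3 (subtracted): ⌀0.3, A = 0.070686 in², x = 4.8 in, Ī = 0.00039761 in⁴.
Hole 4 (subtracted): ⌀0.3, A = 0.070686 in², x = 6.4 in, Ī = 0.00039761 in⁴.
By symmetry the centroid is at mid-width, x̄ = 4 in.
Transfer each piece to the vertical centroidal axis using Ī + A·d² with d = x − 4:
  plate: d = 0 in → contributes +102.4 in⁴
  hole 1: d = -2.4 in → contributes −0.40755 in⁴
  hole 2: d = -0.8 in → contributes −0.045637 in⁴
  hole 3: d = 0.8 in → contributes −0.045637 in⁴
  hole 4: d = 2.4 in → contributes −0.40755 in⁴
Total I = 101.49 in⁴.

Iy ≈ 101 in⁴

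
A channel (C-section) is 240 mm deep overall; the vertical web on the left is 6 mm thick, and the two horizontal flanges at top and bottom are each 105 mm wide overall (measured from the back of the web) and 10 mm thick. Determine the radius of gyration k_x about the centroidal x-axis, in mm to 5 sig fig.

Break the section into simple shapes (no overlaps), measuring from the bottom-left corner of the bounding box.
Web: 6 × 240, A = 1 440 mm², y = 120 mm, Ī = 6 912 000 mm⁴.
Top flange (beyond web): 99 × 10, A = 990 mm², y = 235 mm, Ī = 8 250 mm⁴.
Bottom flange (beyond web): 99 × 10, A = 990 mm², y = 5 mm, Ī = 8 250 mm⁴.
By symmetry the centroid is at mid-height, ȳ = 120 mm.
Transfer each piece to the centroidal x-axis using Ī + A·d² with d = y − 120:
  web: d = 0 mm → contributes +6 912 000 mm⁴
  top flange (beyond web): d = 115 mm → contributes +13 101 000 mm⁴
  bottom flange (beyond web): d = -115 mm → contributes +13 101 000 mm⁴
Total I = 33 114 000 mm⁴.
Radius of gyration: k = √(I/A) = √(33 114 000 / 3 420) = 98.39947 mm.

k_x ≈ 98.399 mm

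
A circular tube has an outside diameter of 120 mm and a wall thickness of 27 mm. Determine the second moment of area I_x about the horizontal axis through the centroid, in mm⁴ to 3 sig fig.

I_x ≈ 9.25 × 10⁶ mm⁴

Decompose the section into non-overlapping parts with the origin at the bottom-left of its bounding rectangle.
Outer circle: ⌀120, A = 11 310 mm², y = 60 mm, Ī = 10 178 760 mm⁴.
Bore (subtracted): ⌀66, A = 3421.2 mm², y = 60 mm, Ī = 931 420 mm⁴.
By symmetry the centroid is at mid-height, ȳ = 60 mm.
All pieces are centred on the horizontal axis through the centroid, so I = ΣĪ (holes subtracted) = 9 247 340 mm⁴.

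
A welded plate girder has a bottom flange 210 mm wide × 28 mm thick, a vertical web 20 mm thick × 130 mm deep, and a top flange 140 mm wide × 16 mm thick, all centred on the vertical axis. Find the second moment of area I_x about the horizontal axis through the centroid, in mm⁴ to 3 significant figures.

Split into non-overlapping primitives; take the origin at the lower-left of the bounding box.
Bottom plate: 210 × 28, A = 5 880 mm², y = 14 mm, Ī = 384 160 mm⁴.
Web plate: 20 × 130, A = 2 600 mm², y = 93 mm, Ī = 3 661 667 mm⁴.
Top plate: 140 × 16, A = 2 240 mm², y = 166 mm, Ī = 47 787 mm⁴.
Centroid: ȳ = ΣA·y / ΣA = 64.922 mm.
Transfer each piece to the horizontal axis through the centroid using Ī + A·d² with d = y − 64.922:
  bottom plate: d = -50.922 mm → contributes +15 631 080 mm⁴
  web plate: d = 28.078 mm → contributes +5 711 492 mm⁴
  top plate: d = 101.08 mm → contributes +22 933 496 mm⁴
Total I = 44 276 068 mm⁴.

I_x ≈ 4.43 × 10⁷ mm⁴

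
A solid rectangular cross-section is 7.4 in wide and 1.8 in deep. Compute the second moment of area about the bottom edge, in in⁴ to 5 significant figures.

I_base ≈ 14.386 in⁴

The section: 7.4 × 1.8, A = 13.32 in², y = 0.9 in, Ī = 3.5964 in⁴.
Transfer it to the bottom edge using Ī + A·d² with d = y − 0:
  the section: d = 0.9 in → contributes +14.3856 in⁴
Total I = 14.3856 in⁴.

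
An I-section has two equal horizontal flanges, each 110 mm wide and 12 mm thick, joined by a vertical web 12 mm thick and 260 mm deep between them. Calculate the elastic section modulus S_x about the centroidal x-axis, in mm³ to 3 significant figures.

S_x ≈ 4.68 × 10⁵ mm³

Split into non-overlapping primitives; take the origin at the lower-left of the bounding box.
Bottom flange: 110 × 12, A = 1 320 mm², y = 6 mm, Ī = 15 840 mm⁴.
Web: 12 × 260, A = 3 120 mm², y = 142 mm, Ī = 17 576 000 mm⁴.
Top flange: 110 × 12, A = 1 320 mm², y = 278 mm, Ī = 15 840 mm⁴.
By symmetry the centroid is at mid-height, ȳ = 142 mm.
Transfer each piece to the centroidal x-axis using Ī + A·d² with d = y − 142:
  bottom flange: d = -136 mm → contributes +24 430 560 mm⁴
  web: d = 0 mm → contributes +17 576 000 mm⁴
  top flange: d = 136 mm → contributes +24 430 560 mm⁴
Total I = 66 437 120 mm⁴.
Extreme fibre distance c = 142 mm; S = I/c = 467 867 mm³.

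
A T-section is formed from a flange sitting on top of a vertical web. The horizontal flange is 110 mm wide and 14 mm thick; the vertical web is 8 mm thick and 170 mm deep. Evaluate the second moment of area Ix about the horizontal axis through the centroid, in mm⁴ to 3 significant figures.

Split into non-overlapping primitives; take the origin at the lower-left of the bounding box.
Flange: 110 × 14, A = 1 540 mm², y = 177 mm, Ī = 25 153 mm⁴.
Web: 8 × 170, A = 1 360 mm², y = 85 mm, Ī = 3 275 333 mm⁴.
Centroid: ȳ = ΣA·y / ΣA = 133.86 mm.
Transfer each piece to the horizontal axis through the centroid using Ī + A·d² with d = y − 133.86:
  flange: d = 43.145 mm → contributes +2 891 827 mm⁴
  web: d = -48.855 mm → contributes +6 521 419 mm⁴
Total I = 9 413 246 mm⁴.

Ix ≈ 9.41 × 10⁶ mm⁴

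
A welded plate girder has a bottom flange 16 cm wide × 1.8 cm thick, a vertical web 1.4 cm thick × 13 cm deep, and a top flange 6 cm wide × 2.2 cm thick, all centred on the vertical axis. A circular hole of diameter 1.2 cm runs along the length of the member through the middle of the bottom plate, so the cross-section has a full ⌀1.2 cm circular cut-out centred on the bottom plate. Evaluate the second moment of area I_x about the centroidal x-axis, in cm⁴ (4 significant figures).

Split into non-overlapping primitives; take the origin at the lower-left of the bounding box.
Bottom plate: 16 × 1.8, A = 28.8 cm², y = 0.9 cm, Ī = 7.776 cm⁴.
Web plate: 1.4 × 13, A = 18.2 cm², y = 8.3 cm, Ī = 256.317 cm⁴.
Top plate: 6 × 2.2, A = 13.2 cm², y = 15.9 cm, Ī = 5.324 cm⁴.
Hole (subtracted): ⌀1.2, A = 1.13097 cm², y = 0.9 cm, Ī = 0.101788 cm⁴.
Centroid: ȳ = ΣA·y / ΣA = 6.53205 cm.
Transfer each piece to the centroidal x-axis using Ī + A·d² with d = y − 6.53205:
  bottom plate: d = -5.63205 cm → contributes +921.313 cm⁴
  web plate: d = 1.76795 cm → contributes +313.203 cm⁴
  top plate: d = 9.36795 cm → contributes +1163.73 cm⁴
  hole: d = -5.63205 cm → contributes −35.9763 cm⁴
Total I = 2362.27 cm⁴.

I_x ≈ 2362 cm⁴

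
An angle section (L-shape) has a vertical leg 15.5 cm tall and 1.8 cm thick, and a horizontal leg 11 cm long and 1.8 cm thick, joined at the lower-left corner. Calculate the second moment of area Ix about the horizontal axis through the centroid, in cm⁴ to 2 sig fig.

Ix ≈ 1100 cm⁴

Split into non-overlapping primitives; take the origin at the lower-left of the bounding box.
Vertical leg: 1.8 × 15.5, A = 27.9 cm², y = 7.75 cm, Ī = 558.6 cm⁴.
Horizontal leg (remainder): 9.2 × 1.8, A = 16.56 cm², y = 0.9 cm, Ī = 4.471 cm⁴.
Centroid: ȳ = ΣA·y / ΣA = 5.199 cm.
Transfer each piece to the horizontal axis through the centroid using Ī + A·d² with d = y − 5.199:
  vertical leg: d = 2.551 cm → contributes +740.2 cm⁴
  horizontal leg (remainder): d = -4.299 cm → contributes +310.5 cm⁴
Total I = 1 051 cm⁴.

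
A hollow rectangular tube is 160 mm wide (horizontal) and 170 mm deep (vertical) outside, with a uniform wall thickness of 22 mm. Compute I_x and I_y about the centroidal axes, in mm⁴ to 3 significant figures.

I_x ≈ 4.62 × 10⁷ mm⁴, I_y ≈ 4.16 × 10⁷ mm⁴

Treat the section as a set of non-overlapping primitives; coordinates are from the bounding-box lower-left.
Outer rectangle: 160 × 170, A = 27 200 mm², y = 85 mm, Ī = 65 506 667 mm⁴.
Inner void (subtracted): 116 × 126, A = 14 616 mm², y = 85 mm, Ī = 19 336 968 mm⁴.
By symmetry the centroid is at mid-height, ȳ = 85 mm.
All pieces are centred on the centroidal x-axis, so I = ΣĪ (holes subtracted) = 46 169 699 mm⁴.
Repeating about the centroidal y-axis gives I_y = 41 637 259 mm⁴.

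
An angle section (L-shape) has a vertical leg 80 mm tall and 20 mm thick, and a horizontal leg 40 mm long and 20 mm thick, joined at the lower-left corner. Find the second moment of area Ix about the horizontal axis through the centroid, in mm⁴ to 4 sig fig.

Ix ≈ 1.155 × 10⁶ mm⁴

Split into non-overlapping primitives; take the origin at the lower-left of the bounding box.
Vertical leg: 20 × 80, A = 1 600 mm², y = 40 mm, Ī = 853 333 mm⁴.
Horizontal leg (remainder): 20 × 20, A = 400 mm², y = 10 mm, Ī = 13333.3 mm⁴.
Centroid: ȳ = ΣA·y / ΣA = 34 mm.
Transfer each piece to the horizontal axis through the centroid using Ī + A·d² with d = y − 34:
  vertical leg: d = 6 mm → contributes +910 933 mm⁴
  horizontal leg (remainder): d = -24 mm → contributes +243 733 mm⁴
Total I = 1 154 667 mm⁴.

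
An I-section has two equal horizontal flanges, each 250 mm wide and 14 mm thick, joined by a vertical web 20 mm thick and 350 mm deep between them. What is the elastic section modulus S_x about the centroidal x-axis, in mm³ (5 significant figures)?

S_x ≈ 1.6055 × 10⁶ mm³

Treat the section as a set of non-overlapping primitives; coordinates are from the bounding-box lower-left.
Bottom flange: 250 × 14, A = 3 500 mm², y = 7 mm, Ī = 57166.67 mm⁴.
Web: 20 × 350, A = 7 000 mm², y = 189 mm, Ī = 71 458 333 mm⁴.
Top flange: 250 × 14, A = 3 500 mm², y = 371 mm, Ī = 57166.67 mm⁴.
By symmetry the centroid is at mid-height, ȳ = 189 mm.
Transfer each piece to the centroidal x-axis using Ī + A·d² with d = y − 189:
  bottom flange: d = -182 mm → contributes +115 991 167 mm⁴
  web: d = 0 mm → contributes +71 458 333 mm⁴
  top flange: d = 182 mm → contributes +115 991 167 mm⁴
Total I = 303 440 667 mm⁴.
Extreme fibre distance c = 189 mm; S = I/c = 1 605 506 mm³.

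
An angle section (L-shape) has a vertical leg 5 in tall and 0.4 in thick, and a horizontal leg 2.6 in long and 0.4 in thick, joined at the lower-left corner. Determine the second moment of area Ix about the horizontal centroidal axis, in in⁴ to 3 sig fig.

Ix ≈ 7.41 in⁴

Treat the section as a set of non-overlapping primitives; coordinates are from the bounding-box lower-left.
Vertical leg: 0.4 × 5, A = 2 in², y = 2.5 in, Ī = 4.1667 in⁴.
Horizontal leg (remainder): 2.2 × 0.4, A = 0.88 in², y = 0.2 in, Ī = 0.011733 in⁴.
Centroid: ȳ = ΣA·y / ΣA = 1.7972 in.
Transfer each piece to the horizontal centroidal axis using Ī + A·d² with d = y − 1.7972:
  vertical leg: d = 0.70278 in → contributes +5.1545 in⁴
  horizontal leg (remainder): d = -1.5972 in → contributes +2.2567 in⁴
Total I = 7.4112 in⁴.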